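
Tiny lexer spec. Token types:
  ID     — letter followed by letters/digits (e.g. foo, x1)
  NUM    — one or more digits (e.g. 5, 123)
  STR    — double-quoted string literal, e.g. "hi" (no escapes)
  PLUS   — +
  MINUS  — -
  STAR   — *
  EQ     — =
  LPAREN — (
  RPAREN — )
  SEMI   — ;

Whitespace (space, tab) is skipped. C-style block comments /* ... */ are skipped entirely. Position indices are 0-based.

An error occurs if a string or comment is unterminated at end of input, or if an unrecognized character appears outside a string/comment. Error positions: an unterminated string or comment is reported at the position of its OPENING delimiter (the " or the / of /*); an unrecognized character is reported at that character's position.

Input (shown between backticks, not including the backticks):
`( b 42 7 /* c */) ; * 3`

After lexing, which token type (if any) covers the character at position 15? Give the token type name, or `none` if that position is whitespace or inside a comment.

pos=0: emit LPAREN '('
pos=2: emit ID 'b' (now at pos=3)
pos=4: emit NUM '42' (now at pos=6)
pos=7: emit NUM '7' (now at pos=8)
pos=9: enter COMMENT mode (saw '/*')
exit COMMENT mode (now at pos=16)
pos=16: emit RPAREN ')'
pos=18: emit SEMI ';'
pos=20: emit STAR '*'
pos=22: emit NUM '3' (now at pos=23)
DONE. 8 tokens: [LPAREN, ID, NUM, NUM, RPAREN, SEMI, STAR, NUM]
Position 15: char is '/' -> none

Answer: none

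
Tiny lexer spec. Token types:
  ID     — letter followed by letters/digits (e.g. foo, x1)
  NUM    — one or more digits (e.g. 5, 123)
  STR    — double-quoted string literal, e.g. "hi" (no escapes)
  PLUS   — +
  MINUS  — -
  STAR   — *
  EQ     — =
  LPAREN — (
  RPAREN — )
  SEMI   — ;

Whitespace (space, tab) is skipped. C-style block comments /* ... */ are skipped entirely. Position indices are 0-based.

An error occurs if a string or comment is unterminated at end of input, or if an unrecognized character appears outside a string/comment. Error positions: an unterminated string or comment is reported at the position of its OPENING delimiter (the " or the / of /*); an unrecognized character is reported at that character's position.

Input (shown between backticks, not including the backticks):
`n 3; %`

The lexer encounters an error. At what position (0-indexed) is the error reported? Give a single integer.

Answer: 5

Derivation:
pos=0: emit ID 'n' (now at pos=1)
pos=2: emit NUM '3' (now at pos=3)
pos=3: emit SEMI ';'
pos=5: ERROR — unrecognized char '%'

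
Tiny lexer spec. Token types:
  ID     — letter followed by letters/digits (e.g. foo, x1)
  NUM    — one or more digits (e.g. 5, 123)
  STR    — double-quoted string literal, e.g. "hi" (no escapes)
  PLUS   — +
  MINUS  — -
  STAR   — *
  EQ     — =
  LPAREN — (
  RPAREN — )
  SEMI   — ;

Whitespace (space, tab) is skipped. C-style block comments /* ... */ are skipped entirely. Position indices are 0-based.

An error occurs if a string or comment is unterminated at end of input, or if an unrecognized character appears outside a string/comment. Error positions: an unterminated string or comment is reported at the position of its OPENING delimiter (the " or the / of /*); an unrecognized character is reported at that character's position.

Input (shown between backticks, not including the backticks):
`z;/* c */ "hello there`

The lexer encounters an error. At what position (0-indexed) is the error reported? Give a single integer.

Answer: 10

Derivation:
pos=0: emit ID 'z' (now at pos=1)
pos=1: emit SEMI ';'
pos=2: enter COMMENT mode (saw '/*')
exit COMMENT mode (now at pos=9)
pos=10: enter STRING mode
pos=10: ERROR — unterminated string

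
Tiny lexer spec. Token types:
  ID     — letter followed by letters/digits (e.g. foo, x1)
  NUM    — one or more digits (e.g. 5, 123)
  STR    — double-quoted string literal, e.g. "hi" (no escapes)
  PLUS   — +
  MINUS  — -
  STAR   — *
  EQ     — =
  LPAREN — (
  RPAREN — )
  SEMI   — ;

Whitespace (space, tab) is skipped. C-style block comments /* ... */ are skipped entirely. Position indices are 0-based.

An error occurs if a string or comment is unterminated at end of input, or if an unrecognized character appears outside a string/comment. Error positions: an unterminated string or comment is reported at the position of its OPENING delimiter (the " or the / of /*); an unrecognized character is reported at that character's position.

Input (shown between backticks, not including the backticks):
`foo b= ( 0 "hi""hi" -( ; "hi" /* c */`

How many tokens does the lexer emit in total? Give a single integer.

Answer: 11

Derivation:
pos=0: emit ID 'foo' (now at pos=3)
pos=4: emit ID 'b' (now at pos=5)
pos=5: emit EQ '='
pos=7: emit LPAREN '('
pos=9: emit NUM '0' (now at pos=10)
pos=11: enter STRING mode
pos=11: emit STR "hi" (now at pos=15)
pos=15: enter STRING mode
pos=15: emit STR "hi" (now at pos=19)
pos=20: emit MINUS '-'
pos=21: emit LPAREN '('
pos=23: emit SEMI ';'
pos=25: enter STRING mode
pos=25: emit STR "hi" (now at pos=29)
pos=30: enter COMMENT mode (saw '/*')
exit COMMENT mode (now at pos=37)
DONE. 11 tokens: [ID, ID, EQ, LPAREN, NUM, STR, STR, MINUS, LPAREN, SEMI, STR]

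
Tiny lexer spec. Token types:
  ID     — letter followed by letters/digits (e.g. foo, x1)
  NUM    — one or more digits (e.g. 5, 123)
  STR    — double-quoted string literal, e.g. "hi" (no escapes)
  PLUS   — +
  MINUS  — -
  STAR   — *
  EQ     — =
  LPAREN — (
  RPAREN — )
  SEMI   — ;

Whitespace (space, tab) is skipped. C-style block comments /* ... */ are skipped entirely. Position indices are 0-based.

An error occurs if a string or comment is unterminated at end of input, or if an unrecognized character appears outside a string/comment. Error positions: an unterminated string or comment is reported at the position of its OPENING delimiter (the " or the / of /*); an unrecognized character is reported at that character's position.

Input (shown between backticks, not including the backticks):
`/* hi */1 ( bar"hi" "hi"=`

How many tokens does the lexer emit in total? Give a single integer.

Answer: 6

Derivation:
pos=0: enter COMMENT mode (saw '/*')
exit COMMENT mode (now at pos=8)
pos=8: emit NUM '1' (now at pos=9)
pos=10: emit LPAREN '('
pos=12: emit ID 'bar' (now at pos=15)
pos=15: enter STRING mode
pos=15: emit STR "hi" (now at pos=19)
pos=20: enter STRING mode
pos=20: emit STR "hi" (now at pos=24)
pos=24: emit EQ '='
DONE. 6 tokens: [NUM, LPAREN, ID, STR, STR, EQ]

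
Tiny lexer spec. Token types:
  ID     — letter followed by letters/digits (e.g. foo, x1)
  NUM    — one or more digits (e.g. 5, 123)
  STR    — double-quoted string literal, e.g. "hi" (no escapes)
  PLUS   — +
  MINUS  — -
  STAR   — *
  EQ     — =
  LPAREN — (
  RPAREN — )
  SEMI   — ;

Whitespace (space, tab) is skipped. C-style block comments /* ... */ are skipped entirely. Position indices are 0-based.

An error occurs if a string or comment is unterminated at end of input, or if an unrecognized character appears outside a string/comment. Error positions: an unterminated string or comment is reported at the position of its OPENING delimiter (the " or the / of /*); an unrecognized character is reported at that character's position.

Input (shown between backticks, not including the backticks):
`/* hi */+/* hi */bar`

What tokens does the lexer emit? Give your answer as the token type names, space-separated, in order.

pos=0: enter COMMENT mode (saw '/*')
exit COMMENT mode (now at pos=8)
pos=8: emit PLUS '+'
pos=9: enter COMMENT mode (saw '/*')
exit COMMENT mode (now at pos=17)
pos=17: emit ID 'bar' (now at pos=20)
DONE. 2 tokens: [PLUS, ID]

Answer: PLUS ID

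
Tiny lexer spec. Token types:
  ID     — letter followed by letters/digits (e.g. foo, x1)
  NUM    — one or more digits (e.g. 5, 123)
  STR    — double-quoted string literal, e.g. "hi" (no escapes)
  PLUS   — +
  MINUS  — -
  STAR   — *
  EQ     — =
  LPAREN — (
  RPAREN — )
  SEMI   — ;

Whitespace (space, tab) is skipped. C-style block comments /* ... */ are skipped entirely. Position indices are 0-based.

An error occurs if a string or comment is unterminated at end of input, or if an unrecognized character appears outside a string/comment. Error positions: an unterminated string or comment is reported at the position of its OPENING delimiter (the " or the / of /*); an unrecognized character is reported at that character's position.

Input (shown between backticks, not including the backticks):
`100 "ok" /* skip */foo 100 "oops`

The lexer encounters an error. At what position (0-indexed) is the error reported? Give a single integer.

Answer: 27

Derivation:
pos=0: emit NUM '100' (now at pos=3)
pos=4: enter STRING mode
pos=4: emit STR "ok" (now at pos=8)
pos=9: enter COMMENT mode (saw '/*')
exit COMMENT mode (now at pos=19)
pos=19: emit ID 'foo' (now at pos=22)
pos=23: emit NUM '100' (now at pos=26)
pos=27: enter STRING mode
pos=27: ERROR — unterminated string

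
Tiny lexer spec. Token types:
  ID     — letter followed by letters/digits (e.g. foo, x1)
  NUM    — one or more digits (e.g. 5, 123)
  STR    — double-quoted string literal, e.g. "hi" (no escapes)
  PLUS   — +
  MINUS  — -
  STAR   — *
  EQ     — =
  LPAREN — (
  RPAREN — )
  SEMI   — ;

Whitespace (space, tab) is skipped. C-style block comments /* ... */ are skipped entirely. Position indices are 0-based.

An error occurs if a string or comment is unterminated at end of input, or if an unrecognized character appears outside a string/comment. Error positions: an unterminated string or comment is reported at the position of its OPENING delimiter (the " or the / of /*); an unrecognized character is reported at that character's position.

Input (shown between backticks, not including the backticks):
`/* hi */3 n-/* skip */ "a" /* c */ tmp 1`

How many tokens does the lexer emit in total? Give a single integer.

pos=0: enter COMMENT mode (saw '/*')
exit COMMENT mode (now at pos=8)
pos=8: emit NUM '3' (now at pos=9)
pos=10: emit ID 'n' (now at pos=11)
pos=11: emit MINUS '-'
pos=12: enter COMMENT mode (saw '/*')
exit COMMENT mode (now at pos=22)
pos=23: enter STRING mode
pos=23: emit STR "a" (now at pos=26)
pos=27: enter COMMENT mode (saw '/*')
exit COMMENT mode (now at pos=34)
pos=35: emit ID 'tmp' (now at pos=38)
pos=39: emit NUM '1' (now at pos=40)
DONE. 6 tokens: [NUM, ID, MINUS, STR, ID, NUM]

Answer: 6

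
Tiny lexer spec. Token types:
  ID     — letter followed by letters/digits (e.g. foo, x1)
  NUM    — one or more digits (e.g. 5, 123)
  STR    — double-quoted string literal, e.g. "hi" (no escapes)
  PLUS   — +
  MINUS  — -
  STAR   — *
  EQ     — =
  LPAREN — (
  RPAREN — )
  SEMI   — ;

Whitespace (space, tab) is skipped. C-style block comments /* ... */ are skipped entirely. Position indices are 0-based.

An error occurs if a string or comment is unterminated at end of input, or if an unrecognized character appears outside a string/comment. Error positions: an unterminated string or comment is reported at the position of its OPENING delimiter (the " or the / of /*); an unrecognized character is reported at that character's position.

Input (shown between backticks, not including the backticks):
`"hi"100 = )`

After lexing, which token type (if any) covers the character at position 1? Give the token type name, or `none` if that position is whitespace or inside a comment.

Answer: STR

Derivation:
pos=0: enter STRING mode
pos=0: emit STR "hi" (now at pos=4)
pos=4: emit NUM '100' (now at pos=7)
pos=8: emit EQ '='
pos=10: emit RPAREN ')'
DONE. 4 tokens: [STR, NUM, EQ, RPAREN]
Position 1: char is 'h' -> STR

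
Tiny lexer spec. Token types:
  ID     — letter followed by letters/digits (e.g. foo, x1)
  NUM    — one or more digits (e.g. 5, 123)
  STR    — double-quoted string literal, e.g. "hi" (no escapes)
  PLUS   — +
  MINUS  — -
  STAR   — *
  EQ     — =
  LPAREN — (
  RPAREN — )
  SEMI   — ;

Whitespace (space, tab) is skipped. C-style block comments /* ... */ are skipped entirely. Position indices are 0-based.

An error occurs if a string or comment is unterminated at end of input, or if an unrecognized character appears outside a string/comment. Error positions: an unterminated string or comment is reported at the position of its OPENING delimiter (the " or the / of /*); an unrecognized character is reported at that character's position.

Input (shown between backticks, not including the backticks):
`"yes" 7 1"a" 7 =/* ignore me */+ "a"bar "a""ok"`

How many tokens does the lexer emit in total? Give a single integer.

Answer: 11

Derivation:
pos=0: enter STRING mode
pos=0: emit STR "yes" (now at pos=5)
pos=6: emit NUM '7' (now at pos=7)
pos=8: emit NUM '1' (now at pos=9)
pos=9: enter STRING mode
pos=9: emit STR "a" (now at pos=12)
pos=13: emit NUM '7' (now at pos=14)
pos=15: emit EQ '='
pos=16: enter COMMENT mode (saw '/*')
exit COMMENT mode (now at pos=31)
pos=31: emit PLUS '+'
pos=33: enter STRING mode
pos=33: emit STR "a" (now at pos=36)
pos=36: emit ID 'bar' (now at pos=39)
pos=40: enter STRING mode
pos=40: emit STR "a" (now at pos=43)
pos=43: enter STRING mode
pos=43: emit STR "ok" (now at pos=47)
DONE. 11 tokens: [STR, NUM, NUM, STR, NUM, EQ, PLUS, STR, ID, STR, STR]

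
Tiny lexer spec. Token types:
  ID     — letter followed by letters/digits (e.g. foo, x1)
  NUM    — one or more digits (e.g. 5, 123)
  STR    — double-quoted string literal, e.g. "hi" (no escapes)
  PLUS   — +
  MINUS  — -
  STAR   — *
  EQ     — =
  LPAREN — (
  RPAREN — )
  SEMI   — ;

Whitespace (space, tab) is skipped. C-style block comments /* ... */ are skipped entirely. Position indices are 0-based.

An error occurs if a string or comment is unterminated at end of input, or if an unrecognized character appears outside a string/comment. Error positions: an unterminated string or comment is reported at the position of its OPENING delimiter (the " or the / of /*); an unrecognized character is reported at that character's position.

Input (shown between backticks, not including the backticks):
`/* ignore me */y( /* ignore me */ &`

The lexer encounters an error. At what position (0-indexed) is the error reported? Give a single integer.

pos=0: enter COMMENT mode (saw '/*')
exit COMMENT mode (now at pos=15)
pos=15: emit ID 'y' (now at pos=16)
pos=16: emit LPAREN '('
pos=18: enter COMMENT mode (saw '/*')
exit COMMENT mode (now at pos=33)
pos=34: ERROR — unrecognized char '&'

Answer: 34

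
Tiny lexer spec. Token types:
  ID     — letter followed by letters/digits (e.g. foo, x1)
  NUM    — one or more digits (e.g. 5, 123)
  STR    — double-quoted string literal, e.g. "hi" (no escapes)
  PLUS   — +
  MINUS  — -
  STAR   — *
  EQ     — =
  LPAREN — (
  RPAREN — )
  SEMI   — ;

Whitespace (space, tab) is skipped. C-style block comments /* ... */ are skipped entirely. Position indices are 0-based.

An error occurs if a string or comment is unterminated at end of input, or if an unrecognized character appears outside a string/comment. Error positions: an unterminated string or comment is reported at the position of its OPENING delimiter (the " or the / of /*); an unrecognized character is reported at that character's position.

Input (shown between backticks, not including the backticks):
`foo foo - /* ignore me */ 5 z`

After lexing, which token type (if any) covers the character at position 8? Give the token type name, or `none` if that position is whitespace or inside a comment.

pos=0: emit ID 'foo' (now at pos=3)
pos=4: emit ID 'foo' (now at pos=7)
pos=8: emit MINUS '-'
pos=10: enter COMMENT mode (saw '/*')
exit COMMENT mode (now at pos=25)
pos=26: emit NUM '5' (now at pos=27)
pos=28: emit ID 'z' (now at pos=29)
DONE. 5 tokens: [ID, ID, MINUS, NUM, ID]
Position 8: char is '-' -> MINUS

Answer: MINUS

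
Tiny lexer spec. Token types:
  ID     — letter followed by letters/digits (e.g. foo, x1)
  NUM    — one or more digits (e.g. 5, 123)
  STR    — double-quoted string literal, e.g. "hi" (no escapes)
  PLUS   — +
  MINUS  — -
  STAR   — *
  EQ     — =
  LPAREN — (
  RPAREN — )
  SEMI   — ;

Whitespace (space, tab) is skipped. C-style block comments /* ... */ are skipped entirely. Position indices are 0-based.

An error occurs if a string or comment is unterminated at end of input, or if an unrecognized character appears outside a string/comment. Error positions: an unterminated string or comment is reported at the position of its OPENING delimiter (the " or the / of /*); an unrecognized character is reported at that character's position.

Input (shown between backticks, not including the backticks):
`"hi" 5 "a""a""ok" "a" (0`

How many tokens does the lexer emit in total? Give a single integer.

pos=0: enter STRING mode
pos=0: emit STR "hi" (now at pos=4)
pos=5: emit NUM '5' (now at pos=6)
pos=7: enter STRING mode
pos=7: emit STR "a" (now at pos=10)
pos=10: enter STRING mode
pos=10: emit STR "a" (now at pos=13)
pos=13: enter STRING mode
pos=13: emit STR "ok" (now at pos=17)
pos=18: enter STRING mode
pos=18: emit STR "a" (now at pos=21)
pos=22: emit LPAREN '('
pos=23: emit NUM '0' (now at pos=24)
DONE. 8 tokens: [STR, NUM, STR, STR, STR, STR, LPAREN, NUM]

Answer: 8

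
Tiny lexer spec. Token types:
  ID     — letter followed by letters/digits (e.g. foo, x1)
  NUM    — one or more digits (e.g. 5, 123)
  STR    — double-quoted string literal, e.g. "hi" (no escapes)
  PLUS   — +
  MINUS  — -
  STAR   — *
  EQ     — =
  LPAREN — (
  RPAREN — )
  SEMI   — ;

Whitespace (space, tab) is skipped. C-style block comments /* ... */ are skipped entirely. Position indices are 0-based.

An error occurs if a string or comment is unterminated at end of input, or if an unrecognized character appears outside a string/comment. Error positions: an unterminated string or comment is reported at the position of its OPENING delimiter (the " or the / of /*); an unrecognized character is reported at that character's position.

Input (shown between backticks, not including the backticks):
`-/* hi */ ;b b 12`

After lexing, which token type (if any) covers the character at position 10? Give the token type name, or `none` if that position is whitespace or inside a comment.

Answer: SEMI

Derivation:
pos=0: emit MINUS '-'
pos=1: enter COMMENT mode (saw '/*')
exit COMMENT mode (now at pos=9)
pos=10: emit SEMI ';'
pos=11: emit ID 'b' (now at pos=12)
pos=13: emit ID 'b' (now at pos=14)
pos=15: emit NUM '12' (now at pos=17)
DONE. 5 tokens: [MINUS, SEMI, ID, ID, NUM]
Position 10: char is ';' -> SEMI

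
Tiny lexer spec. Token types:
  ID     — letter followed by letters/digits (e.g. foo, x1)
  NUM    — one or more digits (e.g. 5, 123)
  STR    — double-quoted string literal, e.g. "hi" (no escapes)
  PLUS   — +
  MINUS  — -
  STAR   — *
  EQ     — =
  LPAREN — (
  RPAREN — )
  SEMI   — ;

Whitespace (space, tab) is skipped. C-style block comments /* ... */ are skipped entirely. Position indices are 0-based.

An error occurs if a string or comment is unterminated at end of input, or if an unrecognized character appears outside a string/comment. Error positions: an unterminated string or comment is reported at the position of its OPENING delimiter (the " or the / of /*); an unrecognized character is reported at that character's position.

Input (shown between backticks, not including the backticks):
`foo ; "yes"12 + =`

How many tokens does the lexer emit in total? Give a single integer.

Answer: 6

Derivation:
pos=0: emit ID 'foo' (now at pos=3)
pos=4: emit SEMI ';'
pos=6: enter STRING mode
pos=6: emit STR "yes" (now at pos=11)
pos=11: emit NUM '12' (now at pos=13)
pos=14: emit PLUS '+'
pos=16: emit EQ '='
DONE. 6 tokens: [ID, SEMI, STR, NUM, PLUS, EQ]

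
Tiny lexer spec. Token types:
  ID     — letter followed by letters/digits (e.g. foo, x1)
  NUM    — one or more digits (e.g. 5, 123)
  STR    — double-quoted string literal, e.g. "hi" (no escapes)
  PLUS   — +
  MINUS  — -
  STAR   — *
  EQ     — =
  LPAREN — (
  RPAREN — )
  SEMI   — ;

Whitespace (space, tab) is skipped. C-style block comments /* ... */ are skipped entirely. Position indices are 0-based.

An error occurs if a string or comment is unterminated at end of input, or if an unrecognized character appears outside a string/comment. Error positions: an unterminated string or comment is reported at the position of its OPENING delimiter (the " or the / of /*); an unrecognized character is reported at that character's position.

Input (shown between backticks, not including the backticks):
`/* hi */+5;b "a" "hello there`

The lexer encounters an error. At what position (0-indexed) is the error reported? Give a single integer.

pos=0: enter COMMENT mode (saw '/*')
exit COMMENT mode (now at pos=8)
pos=8: emit PLUS '+'
pos=9: emit NUM '5' (now at pos=10)
pos=10: emit SEMI ';'
pos=11: emit ID 'b' (now at pos=12)
pos=13: enter STRING mode
pos=13: emit STR "a" (now at pos=16)
pos=17: enter STRING mode
pos=17: ERROR — unterminated string

Answer: 17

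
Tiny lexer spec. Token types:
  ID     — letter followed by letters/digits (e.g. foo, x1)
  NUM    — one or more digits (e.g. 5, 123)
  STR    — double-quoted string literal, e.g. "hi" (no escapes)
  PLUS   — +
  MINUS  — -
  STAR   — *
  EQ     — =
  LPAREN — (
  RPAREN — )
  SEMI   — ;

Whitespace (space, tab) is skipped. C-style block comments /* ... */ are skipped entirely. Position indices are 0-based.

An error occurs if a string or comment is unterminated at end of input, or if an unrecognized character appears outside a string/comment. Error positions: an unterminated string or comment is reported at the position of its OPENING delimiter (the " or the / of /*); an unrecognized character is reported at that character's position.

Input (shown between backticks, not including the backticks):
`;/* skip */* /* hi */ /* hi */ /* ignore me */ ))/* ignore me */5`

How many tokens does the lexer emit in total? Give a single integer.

pos=0: emit SEMI ';'
pos=1: enter COMMENT mode (saw '/*')
exit COMMENT mode (now at pos=11)
pos=11: emit STAR '*'
pos=13: enter COMMENT mode (saw '/*')
exit COMMENT mode (now at pos=21)
pos=22: enter COMMENT mode (saw '/*')
exit COMMENT mode (now at pos=30)
pos=31: enter COMMENT mode (saw '/*')
exit COMMENT mode (now at pos=46)
pos=47: emit RPAREN ')'
pos=48: emit RPAREN ')'
pos=49: enter COMMENT mode (saw '/*')
exit COMMENT mode (now at pos=64)
pos=64: emit NUM '5' (now at pos=65)
DONE. 5 tokens: [SEMI, STAR, RPAREN, RPAREN, NUM]

Answer: 5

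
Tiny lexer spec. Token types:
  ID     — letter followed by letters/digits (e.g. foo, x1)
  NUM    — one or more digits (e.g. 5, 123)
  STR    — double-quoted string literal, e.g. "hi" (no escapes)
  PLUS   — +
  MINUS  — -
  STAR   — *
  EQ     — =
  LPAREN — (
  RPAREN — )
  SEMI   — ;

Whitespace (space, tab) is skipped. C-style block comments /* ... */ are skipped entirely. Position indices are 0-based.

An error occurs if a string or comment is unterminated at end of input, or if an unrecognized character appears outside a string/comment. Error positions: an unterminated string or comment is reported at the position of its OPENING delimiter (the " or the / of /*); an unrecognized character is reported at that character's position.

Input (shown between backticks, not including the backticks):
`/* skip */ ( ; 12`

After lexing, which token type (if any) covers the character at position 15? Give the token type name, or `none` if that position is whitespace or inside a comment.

Answer: NUM

Derivation:
pos=0: enter COMMENT mode (saw '/*')
exit COMMENT mode (now at pos=10)
pos=11: emit LPAREN '('
pos=13: emit SEMI ';'
pos=15: emit NUM '12' (now at pos=17)
DONE. 3 tokens: [LPAREN, SEMI, NUM]
Position 15: char is '1' -> NUM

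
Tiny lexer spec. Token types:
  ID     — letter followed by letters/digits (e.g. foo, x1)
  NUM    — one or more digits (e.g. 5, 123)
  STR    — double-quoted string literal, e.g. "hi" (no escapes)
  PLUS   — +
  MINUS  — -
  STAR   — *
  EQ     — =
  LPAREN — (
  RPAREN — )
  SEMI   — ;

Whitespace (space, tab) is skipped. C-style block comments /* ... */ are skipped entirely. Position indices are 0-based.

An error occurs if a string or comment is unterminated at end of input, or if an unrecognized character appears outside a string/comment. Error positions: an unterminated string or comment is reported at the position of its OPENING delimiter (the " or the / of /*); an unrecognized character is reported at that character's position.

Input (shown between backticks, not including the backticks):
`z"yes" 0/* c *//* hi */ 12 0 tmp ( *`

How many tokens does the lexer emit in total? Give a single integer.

Answer: 8

Derivation:
pos=0: emit ID 'z' (now at pos=1)
pos=1: enter STRING mode
pos=1: emit STR "yes" (now at pos=6)
pos=7: emit NUM '0' (now at pos=8)
pos=8: enter COMMENT mode (saw '/*')
exit COMMENT mode (now at pos=15)
pos=15: enter COMMENT mode (saw '/*')
exit COMMENT mode (now at pos=23)
pos=24: emit NUM '12' (now at pos=26)
pos=27: emit NUM '0' (now at pos=28)
pos=29: emit ID 'tmp' (now at pos=32)
pos=33: emit LPAREN '('
pos=35: emit STAR '*'
DONE. 8 tokens: [ID, STR, NUM, NUM, NUM, ID, LPAREN, STAR]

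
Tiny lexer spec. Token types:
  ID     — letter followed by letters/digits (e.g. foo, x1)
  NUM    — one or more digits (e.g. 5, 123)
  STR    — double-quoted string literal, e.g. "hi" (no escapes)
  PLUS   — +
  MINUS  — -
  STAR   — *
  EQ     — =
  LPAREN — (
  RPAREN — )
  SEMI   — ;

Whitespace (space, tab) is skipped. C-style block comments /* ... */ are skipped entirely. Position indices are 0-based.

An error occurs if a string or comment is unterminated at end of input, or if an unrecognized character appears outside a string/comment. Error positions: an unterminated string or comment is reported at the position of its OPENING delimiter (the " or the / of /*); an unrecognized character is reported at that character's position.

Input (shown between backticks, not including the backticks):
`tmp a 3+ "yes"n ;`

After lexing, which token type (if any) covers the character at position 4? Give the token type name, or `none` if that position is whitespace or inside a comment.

pos=0: emit ID 'tmp' (now at pos=3)
pos=4: emit ID 'a' (now at pos=5)
pos=6: emit NUM '3' (now at pos=7)
pos=7: emit PLUS '+'
pos=9: enter STRING mode
pos=9: emit STR "yes" (now at pos=14)
pos=14: emit ID 'n' (now at pos=15)
pos=16: emit SEMI ';'
DONE. 7 tokens: [ID, ID, NUM, PLUS, STR, ID, SEMI]
Position 4: char is 'a' -> ID

Answer: ID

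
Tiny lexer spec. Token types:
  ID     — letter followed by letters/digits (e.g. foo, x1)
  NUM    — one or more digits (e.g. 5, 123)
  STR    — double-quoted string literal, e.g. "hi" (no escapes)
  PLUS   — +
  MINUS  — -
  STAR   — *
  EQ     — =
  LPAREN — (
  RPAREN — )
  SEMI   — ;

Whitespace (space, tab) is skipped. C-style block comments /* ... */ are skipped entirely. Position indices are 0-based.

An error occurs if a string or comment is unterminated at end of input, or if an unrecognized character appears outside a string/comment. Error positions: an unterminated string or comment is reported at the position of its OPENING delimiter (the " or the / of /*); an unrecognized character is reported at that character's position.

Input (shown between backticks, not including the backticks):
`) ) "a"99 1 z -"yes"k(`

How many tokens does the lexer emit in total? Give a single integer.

pos=0: emit RPAREN ')'
pos=2: emit RPAREN ')'
pos=4: enter STRING mode
pos=4: emit STR "a" (now at pos=7)
pos=7: emit NUM '99' (now at pos=9)
pos=10: emit NUM '1' (now at pos=11)
pos=12: emit ID 'z' (now at pos=13)
pos=14: emit MINUS '-'
pos=15: enter STRING mode
pos=15: emit STR "yes" (now at pos=20)
pos=20: emit ID 'k' (now at pos=21)
pos=21: emit LPAREN '('
DONE. 10 tokens: [RPAREN, RPAREN, STR, NUM, NUM, ID, MINUS, STR, ID, LPAREN]

Answer: 10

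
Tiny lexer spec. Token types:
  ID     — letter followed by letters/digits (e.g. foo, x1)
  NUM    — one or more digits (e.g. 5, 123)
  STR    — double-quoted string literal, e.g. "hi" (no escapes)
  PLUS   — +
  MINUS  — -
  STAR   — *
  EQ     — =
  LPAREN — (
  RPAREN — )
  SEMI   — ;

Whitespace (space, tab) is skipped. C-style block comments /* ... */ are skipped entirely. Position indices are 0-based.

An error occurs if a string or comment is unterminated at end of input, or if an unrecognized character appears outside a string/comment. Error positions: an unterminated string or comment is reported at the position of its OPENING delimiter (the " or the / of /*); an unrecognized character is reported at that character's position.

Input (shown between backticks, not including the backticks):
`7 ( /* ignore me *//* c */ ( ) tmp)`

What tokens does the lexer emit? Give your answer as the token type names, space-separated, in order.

Answer: NUM LPAREN LPAREN RPAREN ID RPAREN

Derivation:
pos=0: emit NUM '7' (now at pos=1)
pos=2: emit LPAREN '('
pos=4: enter COMMENT mode (saw '/*')
exit COMMENT mode (now at pos=19)
pos=19: enter COMMENT mode (saw '/*')
exit COMMENT mode (now at pos=26)
pos=27: emit LPAREN '('
pos=29: emit RPAREN ')'
pos=31: emit ID 'tmp' (now at pos=34)
pos=34: emit RPAREN ')'
DONE. 6 tokens: [NUM, LPAREN, LPAREN, RPAREN, ID, RPAREN]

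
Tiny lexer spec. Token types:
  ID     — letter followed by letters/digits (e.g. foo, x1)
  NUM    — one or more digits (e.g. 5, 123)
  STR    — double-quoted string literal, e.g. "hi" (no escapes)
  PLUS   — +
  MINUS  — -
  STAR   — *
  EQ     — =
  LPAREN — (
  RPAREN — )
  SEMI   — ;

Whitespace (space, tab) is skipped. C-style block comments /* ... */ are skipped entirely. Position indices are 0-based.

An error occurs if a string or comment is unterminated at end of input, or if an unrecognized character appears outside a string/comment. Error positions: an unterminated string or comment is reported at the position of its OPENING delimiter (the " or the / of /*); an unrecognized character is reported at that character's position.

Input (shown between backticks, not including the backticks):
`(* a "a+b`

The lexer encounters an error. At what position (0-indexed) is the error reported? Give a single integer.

pos=0: emit LPAREN '('
pos=1: emit STAR '*'
pos=3: emit ID 'a' (now at pos=4)
pos=5: enter STRING mode
pos=5: ERROR — unterminated string

Answer: 5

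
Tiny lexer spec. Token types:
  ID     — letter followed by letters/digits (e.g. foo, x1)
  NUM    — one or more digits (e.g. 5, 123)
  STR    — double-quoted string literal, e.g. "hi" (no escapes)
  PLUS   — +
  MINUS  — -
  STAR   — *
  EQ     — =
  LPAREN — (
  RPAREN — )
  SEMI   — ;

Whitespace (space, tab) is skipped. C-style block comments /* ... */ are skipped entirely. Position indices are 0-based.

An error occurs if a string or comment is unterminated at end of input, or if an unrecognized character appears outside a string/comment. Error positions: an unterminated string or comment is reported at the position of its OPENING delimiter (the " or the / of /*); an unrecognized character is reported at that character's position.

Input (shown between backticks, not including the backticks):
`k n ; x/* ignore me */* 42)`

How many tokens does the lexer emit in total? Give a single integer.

pos=0: emit ID 'k' (now at pos=1)
pos=2: emit ID 'n' (now at pos=3)
pos=4: emit SEMI ';'
pos=6: emit ID 'x' (now at pos=7)
pos=7: enter COMMENT mode (saw '/*')
exit COMMENT mode (now at pos=22)
pos=22: emit STAR '*'
pos=24: emit NUM '42' (now at pos=26)
pos=26: emit RPAREN ')'
DONE. 7 tokens: [ID, ID, SEMI, ID, STAR, NUM, RPAREN]

Answer: 7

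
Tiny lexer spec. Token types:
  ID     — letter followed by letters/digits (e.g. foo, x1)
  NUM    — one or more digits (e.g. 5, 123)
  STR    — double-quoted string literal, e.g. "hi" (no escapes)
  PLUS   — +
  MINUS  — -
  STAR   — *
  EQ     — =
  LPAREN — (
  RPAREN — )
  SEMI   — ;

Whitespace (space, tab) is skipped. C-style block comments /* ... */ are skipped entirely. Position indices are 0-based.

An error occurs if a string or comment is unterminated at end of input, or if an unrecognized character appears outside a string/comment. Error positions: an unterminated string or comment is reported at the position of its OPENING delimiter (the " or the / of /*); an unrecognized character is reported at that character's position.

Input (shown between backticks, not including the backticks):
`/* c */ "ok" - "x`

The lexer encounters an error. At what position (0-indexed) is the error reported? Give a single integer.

pos=0: enter COMMENT mode (saw '/*')
exit COMMENT mode (now at pos=7)
pos=8: enter STRING mode
pos=8: emit STR "ok" (now at pos=12)
pos=13: emit MINUS '-'
pos=15: enter STRING mode
pos=15: ERROR — unterminated string

Answer: 15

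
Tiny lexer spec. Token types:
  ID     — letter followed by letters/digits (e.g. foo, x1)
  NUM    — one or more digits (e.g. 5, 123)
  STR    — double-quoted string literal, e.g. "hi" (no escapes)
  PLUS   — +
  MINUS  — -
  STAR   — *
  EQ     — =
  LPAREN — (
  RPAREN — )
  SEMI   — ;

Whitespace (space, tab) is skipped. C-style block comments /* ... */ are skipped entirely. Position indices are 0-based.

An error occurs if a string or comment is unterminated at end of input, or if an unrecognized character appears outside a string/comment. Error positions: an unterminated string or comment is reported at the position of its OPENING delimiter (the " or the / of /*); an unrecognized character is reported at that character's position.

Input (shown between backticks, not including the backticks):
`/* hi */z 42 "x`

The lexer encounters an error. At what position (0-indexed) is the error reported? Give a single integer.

Answer: 13

Derivation:
pos=0: enter COMMENT mode (saw '/*')
exit COMMENT mode (now at pos=8)
pos=8: emit ID 'z' (now at pos=9)
pos=10: emit NUM '42' (now at pos=12)
pos=13: enter STRING mode
pos=13: ERROR — unterminated string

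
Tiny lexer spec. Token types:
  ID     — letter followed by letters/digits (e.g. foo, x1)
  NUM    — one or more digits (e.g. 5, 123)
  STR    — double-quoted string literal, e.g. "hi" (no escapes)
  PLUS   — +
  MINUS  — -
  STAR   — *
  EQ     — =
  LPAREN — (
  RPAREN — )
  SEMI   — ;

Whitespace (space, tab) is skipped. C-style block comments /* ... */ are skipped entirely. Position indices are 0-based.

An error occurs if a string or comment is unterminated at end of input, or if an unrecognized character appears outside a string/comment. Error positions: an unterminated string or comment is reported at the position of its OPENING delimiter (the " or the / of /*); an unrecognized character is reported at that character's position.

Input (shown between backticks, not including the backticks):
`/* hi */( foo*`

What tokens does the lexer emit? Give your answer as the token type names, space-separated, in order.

Answer: LPAREN ID STAR

Derivation:
pos=0: enter COMMENT mode (saw '/*')
exit COMMENT mode (now at pos=8)
pos=8: emit LPAREN '('
pos=10: emit ID 'foo' (now at pos=13)
pos=13: emit STAR '*'
DONE. 3 tokens: [LPAREN, ID, STAR]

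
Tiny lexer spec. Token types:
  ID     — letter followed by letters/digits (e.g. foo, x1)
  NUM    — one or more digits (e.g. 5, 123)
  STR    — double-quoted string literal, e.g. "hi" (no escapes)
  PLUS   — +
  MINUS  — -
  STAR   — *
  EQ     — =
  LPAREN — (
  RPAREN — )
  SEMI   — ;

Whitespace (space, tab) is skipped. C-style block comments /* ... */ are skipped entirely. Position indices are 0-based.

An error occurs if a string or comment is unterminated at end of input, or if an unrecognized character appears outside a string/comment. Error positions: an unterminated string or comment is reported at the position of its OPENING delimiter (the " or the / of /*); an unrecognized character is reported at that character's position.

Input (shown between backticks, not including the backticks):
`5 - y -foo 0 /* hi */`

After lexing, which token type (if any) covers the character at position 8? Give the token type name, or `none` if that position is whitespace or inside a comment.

Answer: ID

Derivation:
pos=0: emit NUM '5' (now at pos=1)
pos=2: emit MINUS '-'
pos=4: emit ID 'y' (now at pos=5)
pos=6: emit MINUS '-'
pos=7: emit ID 'foo' (now at pos=10)
pos=11: emit NUM '0' (now at pos=12)
pos=13: enter COMMENT mode (saw '/*')
exit COMMENT mode (now at pos=21)
DONE. 6 tokens: [NUM, MINUS, ID, MINUS, ID, NUM]
Position 8: char is 'o' -> ID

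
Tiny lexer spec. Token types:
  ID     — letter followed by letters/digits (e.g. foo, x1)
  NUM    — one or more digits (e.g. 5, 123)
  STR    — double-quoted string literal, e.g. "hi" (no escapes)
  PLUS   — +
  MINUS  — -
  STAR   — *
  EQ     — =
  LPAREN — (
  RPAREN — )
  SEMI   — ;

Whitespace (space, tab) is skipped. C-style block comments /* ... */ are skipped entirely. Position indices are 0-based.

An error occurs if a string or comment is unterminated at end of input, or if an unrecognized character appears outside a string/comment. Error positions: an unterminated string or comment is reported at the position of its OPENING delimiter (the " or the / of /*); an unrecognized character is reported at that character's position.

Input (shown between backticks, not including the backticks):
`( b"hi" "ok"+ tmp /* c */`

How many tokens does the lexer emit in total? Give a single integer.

pos=0: emit LPAREN '('
pos=2: emit ID 'b' (now at pos=3)
pos=3: enter STRING mode
pos=3: emit STR "hi" (now at pos=7)
pos=8: enter STRING mode
pos=8: emit STR "ok" (now at pos=12)
pos=12: emit PLUS '+'
pos=14: emit ID 'tmp' (now at pos=17)
pos=18: enter COMMENT mode (saw '/*')
exit COMMENT mode (now at pos=25)
DONE. 6 tokens: [LPAREN, ID, STR, STR, PLUS, ID]

Answer: 6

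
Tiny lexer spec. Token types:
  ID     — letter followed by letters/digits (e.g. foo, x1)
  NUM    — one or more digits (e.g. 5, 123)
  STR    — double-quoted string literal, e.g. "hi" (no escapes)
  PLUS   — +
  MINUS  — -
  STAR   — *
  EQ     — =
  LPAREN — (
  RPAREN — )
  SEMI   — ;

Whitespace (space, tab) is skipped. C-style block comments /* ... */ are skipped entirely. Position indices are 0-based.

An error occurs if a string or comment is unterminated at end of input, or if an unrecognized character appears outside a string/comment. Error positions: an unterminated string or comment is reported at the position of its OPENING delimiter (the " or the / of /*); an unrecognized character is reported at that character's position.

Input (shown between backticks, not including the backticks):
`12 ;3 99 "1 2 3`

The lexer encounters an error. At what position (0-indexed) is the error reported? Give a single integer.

Answer: 9

Derivation:
pos=0: emit NUM '12' (now at pos=2)
pos=3: emit SEMI ';'
pos=4: emit NUM '3' (now at pos=5)
pos=6: emit NUM '99' (now at pos=8)
pos=9: enter STRING mode
pos=9: ERROR — unterminated string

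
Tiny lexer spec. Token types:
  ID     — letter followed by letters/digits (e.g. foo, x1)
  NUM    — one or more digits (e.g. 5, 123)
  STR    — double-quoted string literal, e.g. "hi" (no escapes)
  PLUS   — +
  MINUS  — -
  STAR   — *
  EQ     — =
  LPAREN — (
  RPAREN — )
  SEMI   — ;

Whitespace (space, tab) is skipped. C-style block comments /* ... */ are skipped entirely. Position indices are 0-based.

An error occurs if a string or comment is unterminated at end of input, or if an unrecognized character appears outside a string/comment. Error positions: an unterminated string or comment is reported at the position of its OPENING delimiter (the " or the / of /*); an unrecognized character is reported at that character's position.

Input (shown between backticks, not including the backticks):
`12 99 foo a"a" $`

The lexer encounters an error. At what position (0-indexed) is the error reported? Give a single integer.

pos=0: emit NUM '12' (now at pos=2)
pos=3: emit NUM '99' (now at pos=5)
pos=6: emit ID 'foo' (now at pos=9)
pos=10: emit ID 'a' (now at pos=11)
pos=11: enter STRING mode
pos=11: emit STR "a" (now at pos=14)
pos=15: ERROR — unrecognized char '$'

Answer: 15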